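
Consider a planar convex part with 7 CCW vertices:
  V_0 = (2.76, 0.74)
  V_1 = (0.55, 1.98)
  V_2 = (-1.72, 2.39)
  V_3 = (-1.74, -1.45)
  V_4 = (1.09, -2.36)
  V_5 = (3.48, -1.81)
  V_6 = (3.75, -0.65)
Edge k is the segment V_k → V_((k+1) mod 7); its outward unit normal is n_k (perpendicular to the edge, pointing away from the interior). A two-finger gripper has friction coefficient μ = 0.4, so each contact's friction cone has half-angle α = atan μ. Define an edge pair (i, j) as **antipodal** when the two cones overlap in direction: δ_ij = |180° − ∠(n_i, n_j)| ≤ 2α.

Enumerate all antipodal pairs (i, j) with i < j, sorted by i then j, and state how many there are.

count = 7; pairs: (0,3), (0,4), (1,3), (1,4), (2,5), (2,6), (3,6)

α = atan 0.4 = 21.80°;  2α = 43.60°
n_0 = (+0.4893, +0.8721)
n_1 = (+0.1777, +0.9841)
n_2 = (-1.0000, +0.0052)
n_3 = (-0.3061, -0.9520)
n_4 = (+0.2243, -0.9745)
n_5 = (+0.9740, -0.2267)
n_6 = (+0.8145, +0.5801)
  (0,1): δ = 160.94°  ·
  (0,2): δ = 61.00°  ·
  (0,3): δ = 11.47°  ✓
  (0,4): δ = 42.26°  ✓
  (0,5): δ = 106.19°  ·
  (0,6): δ = 154.76°  ·
  (1,2): δ = 80.06°  ·
  (1,3): δ = 7.59°  ✓
  (1,4): δ = 23.20°  ✓
  (1,5): δ = 87.14°  ·
  (1,6): δ = 135.70°  ·
  (2,3): δ = 107.53°  ·
  (2,4): δ = 76.74°  ·
  (2,5): δ = 12.80°  ✓
  (2,6): δ = 35.76°  ✓
  (3,4): δ = 149.21°  ·
  (3,5): δ = 85.28°  ·
  (3,6): δ = 36.71°  ✓
  (4,5): δ = 116.06°  ·
  (4,6): δ = 67.50°  ·
  (5,6): δ = 131.44°  ·
antipodal pairs: 7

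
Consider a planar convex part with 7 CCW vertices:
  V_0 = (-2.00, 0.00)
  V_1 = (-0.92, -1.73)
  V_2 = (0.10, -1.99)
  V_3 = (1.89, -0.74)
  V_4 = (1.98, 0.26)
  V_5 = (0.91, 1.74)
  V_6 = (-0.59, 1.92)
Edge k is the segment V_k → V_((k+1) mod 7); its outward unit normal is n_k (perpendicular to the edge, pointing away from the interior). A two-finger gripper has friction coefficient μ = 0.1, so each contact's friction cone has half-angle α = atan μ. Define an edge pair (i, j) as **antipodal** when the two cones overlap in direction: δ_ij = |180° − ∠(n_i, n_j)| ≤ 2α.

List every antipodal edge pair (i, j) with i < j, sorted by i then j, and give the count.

count = 2; pairs: (0,4), (1,5)

α = atan 0.1 = 5.71°;  2α = 11.42°
n_0 = (-0.8483, -0.5296)
n_1 = (-0.2470, -0.9690)
n_2 = (+0.5725, -0.8199)
n_3 = (+0.9960, -0.0896)
n_4 = (+0.8104, +0.5859)
n_5 = (+0.1191, +0.9929)
n_6 = (-0.8060, +0.5919)
  (0,1): δ = 136.28°  ·
  (0,2): δ = 87.05°  ·
  (0,3): δ = 37.12°  ·
  (0,4): δ = 3.89°  ✓
  (0,5): δ = 51.18°  ·
  (0,6): δ = 111.73°  ·
  (1,2): δ = 130.77°  ·
  (1,3): δ = 80.84°  ·
  (1,4): δ = 39.83°  ·
  (1,5): δ = 7.46°  ✓
  (1,6): δ = 68.01°  ·
  (2,3): δ = 130.07°  ·
  (2,4): δ = 89.06°  ·
  (2,5): δ = 41.77°  ·
  (2,6): δ = 18.78°  ·
  (3,4): δ = 138.99°  ·
  (3,5): δ = 91.70°  ·
  (3,6): δ = 31.15°  ·
  (4,5): δ = 132.71°  ·
  (4,6): δ = 72.16°  ·
  (5,6): δ = 119.45°  ·
antipodal pairs: 2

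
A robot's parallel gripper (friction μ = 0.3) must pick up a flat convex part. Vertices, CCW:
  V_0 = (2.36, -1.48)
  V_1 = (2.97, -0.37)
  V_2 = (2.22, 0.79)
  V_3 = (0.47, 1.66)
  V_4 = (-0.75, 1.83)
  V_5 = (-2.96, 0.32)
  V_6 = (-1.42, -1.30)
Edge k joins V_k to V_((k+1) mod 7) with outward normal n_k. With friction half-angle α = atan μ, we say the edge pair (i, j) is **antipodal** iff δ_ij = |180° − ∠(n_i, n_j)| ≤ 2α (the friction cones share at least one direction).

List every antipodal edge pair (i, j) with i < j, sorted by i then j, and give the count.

α = atan 0.3 = 16.70°;  2α = 33.40°
n_0 = (+0.8764, -0.4816)
n_1 = (+0.8398, +0.5430)
n_2 = (+0.4452, +0.8954)
n_3 = (+0.1380, +0.9904)
n_4 = (-0.5641, +0.8257)
n_5 = (-0.7248, -0.6890)
n_6 = (-0.0476, -0.9989)
  (0,1): δ = 118.32°  ·
  (0,2): δ = 87.64°  ·
  (0,3): δ = 69.14°  ·
  (0,4): δ = 26.87°  ✓
  (0,5): δ = 72.34°  ·
  (0,6): δ = 116.06°  ·
  (1,2): δ = 149.32°  ·
  (1,3): δ = 130.82°  ·
  (1,4): δ = 88.54°  ·
  (1,5): δ = 10.67°  ✓
  (1,6): δ = 54.39°  ·
  (2,3): δ = 161.50°  ·
  (2,4): δ = 119.22°  ·
  (2,5): δ = 20.02°  ✓
  (2,6): δ = 23.71°  ✓
  (3,4): δ = 137.72°  ·
  (3,5): δ = 38.52°  ·
  (3,6): δ = 5.21°  ✓
  (4,5): δ = 80.79°  ·
  (4,6): δ = 37.07°  ·
  (5,6): δ = 136.28°  ·
antipodal pairs: 5

count = 5; pairs: (0,4), (1,5), (2,5), (2,6), (3,6)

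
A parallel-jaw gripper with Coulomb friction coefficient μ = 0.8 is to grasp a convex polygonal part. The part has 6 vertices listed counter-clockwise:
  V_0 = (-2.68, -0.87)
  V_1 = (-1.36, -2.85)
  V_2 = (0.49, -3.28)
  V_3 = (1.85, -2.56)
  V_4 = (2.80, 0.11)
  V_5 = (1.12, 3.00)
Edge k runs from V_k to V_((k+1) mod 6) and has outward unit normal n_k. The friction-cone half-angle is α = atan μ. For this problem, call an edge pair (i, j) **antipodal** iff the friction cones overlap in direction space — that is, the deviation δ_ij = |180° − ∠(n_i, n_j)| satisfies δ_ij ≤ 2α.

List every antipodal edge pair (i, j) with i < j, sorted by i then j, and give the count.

count = 7; pairs: (0,3), (0,4), (1,4), (1,5), (2,5), (3,5), (4,5)

α = atan 0.8 = 38.66°;  2α = 77.32°
n_0 = (-0.8321, -0.5547)
n_1 = (-0.2264, -0.9740)
n_2 = (+0.4679, -0.8838)
n_3 = (+0.9421, -0.3352)
n_4 = (+0.8645, +0.5026)
n_5 = (-0.7135, +0.7006)
  (0,1): δ = 136.78°  ·
  (0,2): δ = 95.79°  ·
  (0,3): δ = 53.28°  ✓
  (0,4): δ = 3.52°  ✓
  (0,5): δ = 101.83°  ·
  (1,2): δ = 139.02°  ·
  (1,3): δ = 96.50°  ·
  (1,4): δ = 46.74°  ✓
  (1,5): δ = 58.61°  ✓
  (2,3): δ = 137.48°  ·
  (2,4): δ = 87.73°  ·
  (2,5): δ = 17.63°  ✓
  (3,4): δ = 130.24°  ·
  (3,5): δ = 24.89°  ✓
  (4,5): δ = 74.65°  ✓
antipodal pairs: 7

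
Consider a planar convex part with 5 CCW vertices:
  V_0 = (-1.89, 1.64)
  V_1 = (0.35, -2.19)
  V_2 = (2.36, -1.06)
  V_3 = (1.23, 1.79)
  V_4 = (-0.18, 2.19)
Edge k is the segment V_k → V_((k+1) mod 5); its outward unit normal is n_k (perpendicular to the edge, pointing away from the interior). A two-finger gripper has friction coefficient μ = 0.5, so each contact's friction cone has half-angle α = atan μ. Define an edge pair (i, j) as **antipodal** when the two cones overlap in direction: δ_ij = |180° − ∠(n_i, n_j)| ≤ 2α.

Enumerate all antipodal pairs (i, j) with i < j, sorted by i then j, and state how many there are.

count = 4; pairs: (0,2), (0,3), (1,3), (1,4)

α = atan 0.5 = 26.57°;  2α = 53.13°
n_0 = (-0.8632, -0.5049)
n_1 = (+0.4901, -0.8717)
n_2 = (+0.9296, +0.3686)
n_3 = (+0.2729, +0.9620)
n_4 = (-0.3062, +0.9520)
  (0,1): δ = 90.98°  ·
  (0,2): δ = 8.69°  ✓
  (0,3): δ = 43.84°  ✓
  (0,4): δ = 77.51°  ·
  (1,2): δ = 97.72°  ·
  (1,3): δ = 45.18°  ✓
  (1,4): δ = 11.51°  ✓
  (2,3): δ = 127.47°  ·
  (2,4): δ = 93.80°  ·
  (3,4): δ = 146.33°  ·
antipodal pairs: 4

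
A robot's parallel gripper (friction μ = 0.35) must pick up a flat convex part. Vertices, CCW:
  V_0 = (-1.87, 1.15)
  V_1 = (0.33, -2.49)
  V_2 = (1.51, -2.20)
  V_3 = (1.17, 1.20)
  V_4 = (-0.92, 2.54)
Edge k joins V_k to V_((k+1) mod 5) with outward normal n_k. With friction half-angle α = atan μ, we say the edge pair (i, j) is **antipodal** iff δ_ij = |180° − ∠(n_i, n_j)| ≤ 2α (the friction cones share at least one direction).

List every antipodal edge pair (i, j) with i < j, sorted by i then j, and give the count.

count = 2; pairs: (0,2), (0,3)

α = atan 0.35 = 19.29°;  2α = 38.58°
n_0 = (-0.8558, -0.5173)
n_1 = (+0.2387, -0.9711)
n_2 = (+0.9950, +0.0995)
n_3 = (+0.5397, +0.8418)
n_4 = (-0.8256, +0.5643)
  (0,1): δ = 107.34°  ·
  (0,2): δ = 25.44°  ✓
  (0,3): δ = 26.19°  ✓
  (0,4): δ = 114.50°  ·
  (1,2): δ = 98.10°  ·
  (1,3): δ = 46.47°  ·
  (1,4): δ = 41.84°  ·
  (2,3): δ = 128.38°  ·
  (2,4): δ = 40.06°  ·
  (3,4): δ = 91.68°  ·
antipodal pairs: 2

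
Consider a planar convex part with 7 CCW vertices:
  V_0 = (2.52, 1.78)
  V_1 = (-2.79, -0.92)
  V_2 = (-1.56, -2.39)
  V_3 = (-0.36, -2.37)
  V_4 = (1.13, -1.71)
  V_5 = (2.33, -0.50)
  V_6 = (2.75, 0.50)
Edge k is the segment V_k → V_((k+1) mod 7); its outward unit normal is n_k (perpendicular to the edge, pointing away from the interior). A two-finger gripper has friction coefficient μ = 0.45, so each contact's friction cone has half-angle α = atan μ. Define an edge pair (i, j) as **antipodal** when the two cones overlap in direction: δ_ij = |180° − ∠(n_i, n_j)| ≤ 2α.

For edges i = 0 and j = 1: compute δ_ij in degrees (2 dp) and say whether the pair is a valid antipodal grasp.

α = atan 0.45 = 24.23°;  2α = 48.46°
edge 0: e_0 = (-5.31, -2.70);  n_0 = (-0.4532, +0.8914)
edge 1: e_1 = (+1.23, -1.47);  n_1 = (-0.7669, -0.6417)
∠(n_0, n_1) = 102.97°
δ = |180° − 102.97°| = 77.03°
77.03° > 2α = 48.46°  →  invalid

δ = 77.03°, invalid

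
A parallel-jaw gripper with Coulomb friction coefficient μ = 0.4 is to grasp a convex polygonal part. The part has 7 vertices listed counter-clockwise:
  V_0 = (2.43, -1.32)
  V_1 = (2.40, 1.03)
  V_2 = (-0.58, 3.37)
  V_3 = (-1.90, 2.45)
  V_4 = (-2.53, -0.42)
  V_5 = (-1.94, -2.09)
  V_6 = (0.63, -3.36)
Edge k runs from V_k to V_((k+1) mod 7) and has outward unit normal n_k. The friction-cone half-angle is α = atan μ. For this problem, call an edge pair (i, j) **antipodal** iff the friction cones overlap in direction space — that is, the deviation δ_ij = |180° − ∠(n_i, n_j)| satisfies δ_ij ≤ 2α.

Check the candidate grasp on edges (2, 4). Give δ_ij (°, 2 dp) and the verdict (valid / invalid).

α = atan 0.4 = 21.80°;  2α = 43.60°
edge 2: e_2 = (-1.32, -0.92);  n_2 = (-0.5718, +0.8204)
edge 4: e_4 = (+0.59, -1.67);  n_4 = (-0.9429, -0.3331)
∠(n_2, n_4) = 74.58°
δ = |180° − 74.58°| = 105.42°
105.42° > 2α = 43.60°  →  invalid

δ = 105.42°, invalid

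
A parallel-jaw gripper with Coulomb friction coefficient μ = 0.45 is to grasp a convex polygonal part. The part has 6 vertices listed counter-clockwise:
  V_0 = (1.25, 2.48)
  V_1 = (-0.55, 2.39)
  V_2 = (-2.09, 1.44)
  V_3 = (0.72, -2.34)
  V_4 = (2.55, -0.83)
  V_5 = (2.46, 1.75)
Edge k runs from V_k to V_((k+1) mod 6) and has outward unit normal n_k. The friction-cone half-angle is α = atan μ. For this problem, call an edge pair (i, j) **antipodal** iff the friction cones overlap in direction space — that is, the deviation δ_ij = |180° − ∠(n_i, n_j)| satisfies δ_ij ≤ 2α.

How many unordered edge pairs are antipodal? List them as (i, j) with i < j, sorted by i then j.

count = 4; pairs: (0,3), (1,3), (2,4), (2,5)

α = atan 0.45 = 24.23°;  2α = 48.46°
n_0 = (-0.0499, +0.9988)
n_1 = (-0.5250, +0.8511)
n_2 = (-0.8025, -0.5966)
n_3 = (+0.6364, -0.7713)
n_4 = (+0.9994, +0.0349)
n_5 = (+0.5166, +0.8562)
  (0,1): δ = 151.19°  ·
  (0,2): δ = 56.24°  ·
  (0,3): δ = 36.66°  ✓
  (0,4): δ = 89.14°  ·
  (0,5): δ = 146.03°  ·
  (1,2): δ = 85.04°  ·
  (1,3): δ = 7.86°  ✓
  (1,4): δ = 60.33°  ·
  (1,5): δ = 117.23°  ·
  (2,3): δ = 87.10°  ·
  (2,4): δ = 34.63°  ✓
  (2,5): δ = 22.27°  ✓
  (3,4): δ = 127.53°  ·
  (3,5): δ = 70.63°  ·
  (4,5): δ = 123.10°  ·
antipodal pairs: 4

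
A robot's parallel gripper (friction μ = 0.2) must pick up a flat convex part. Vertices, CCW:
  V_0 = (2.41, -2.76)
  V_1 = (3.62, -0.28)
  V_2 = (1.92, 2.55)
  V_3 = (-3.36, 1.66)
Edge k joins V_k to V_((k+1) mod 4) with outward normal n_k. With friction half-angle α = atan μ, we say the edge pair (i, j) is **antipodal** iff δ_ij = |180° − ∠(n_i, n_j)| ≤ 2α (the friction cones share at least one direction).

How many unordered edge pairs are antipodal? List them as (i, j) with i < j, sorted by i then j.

count = 1; pairs: (1,3)

α = atan 0.2 = 11.31°;  2α = 22.62°
n_0 = (+0.8987, -0.4385)
n_1 = (+0.8572, +0.5149)
n_2 = (-0.1662, +0.9861)
n_3 = (-0.6081, -0.7938)
  (0,1): δ = 123.00°  ·
  (0,2): δ = 54.42°  ·
  (0,3): δ = 78.55°  ·
  (1,2): δ = 111.43°  ·
  (1,3): δ = 21.55°  ✓
  (2,3): δ = 47.02°  ·
antipodal pairs: 1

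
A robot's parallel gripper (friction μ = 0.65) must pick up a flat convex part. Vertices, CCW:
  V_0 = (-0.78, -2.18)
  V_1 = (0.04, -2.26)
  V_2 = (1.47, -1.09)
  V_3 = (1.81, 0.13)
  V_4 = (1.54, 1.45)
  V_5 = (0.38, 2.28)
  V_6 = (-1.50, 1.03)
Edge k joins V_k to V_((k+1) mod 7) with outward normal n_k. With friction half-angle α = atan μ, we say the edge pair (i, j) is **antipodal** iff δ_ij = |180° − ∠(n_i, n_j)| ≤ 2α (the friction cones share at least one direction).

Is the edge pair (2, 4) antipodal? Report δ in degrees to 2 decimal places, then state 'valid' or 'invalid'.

α = atan 0.65 = 33.02°;  2α = 66.05°
edge 2: e_2 = (+0.34, +1.22);  n_2 = (+0.9633, -0.2685)
edge 4: e_4 = (-1.16, +0.83);  n_4 = (+0.5819, +0.8133)
∠(n_2, n_4) = 69.99°
δ = |180° − 69.99°| = 110.01°
110.01° > 2α = 66.05°  →  invalid

δ = 110.01°, invalid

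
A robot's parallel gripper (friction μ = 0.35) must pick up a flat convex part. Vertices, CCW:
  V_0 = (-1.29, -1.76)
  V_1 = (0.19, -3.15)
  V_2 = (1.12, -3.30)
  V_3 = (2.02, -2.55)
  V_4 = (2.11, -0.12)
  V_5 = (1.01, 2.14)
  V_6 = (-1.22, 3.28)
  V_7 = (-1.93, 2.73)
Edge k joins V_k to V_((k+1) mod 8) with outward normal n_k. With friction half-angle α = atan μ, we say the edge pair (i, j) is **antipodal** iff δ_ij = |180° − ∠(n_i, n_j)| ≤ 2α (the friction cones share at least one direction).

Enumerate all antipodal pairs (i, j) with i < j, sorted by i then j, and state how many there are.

count = 6; pairs: (0,4), (0,5), (1,5), (2,6), (3,7), (4,7)

α = atan 0.35 = 19.29°;  2α = 38.58°
n_0 = (-0.6846, -0.7289)
n_1 = (-0.1592, -0.9872)
n_2 = (+0.6402, -0.7682)
n_3 = (+0.9993, -0.0370)
n_4 = (+0.8992, +0.4376)
n_5 = (+0.4552, +0.8904)
n_6 = (-0.6124, +0.7905)
n_7 = (-0.9900, -0.1411)
  (0,1): δ = 145.96°  ·
  (0,2): δ = 96.99°  ·
  (0,3): δ = 48.92°  ·
  (0,4): δ = 20.84°  ✓
  (0,5): δ = 16.13°  ✓
  (0,6): δ = 80.97°  ·
  (0,7): δ = 141.32°  ·
  (1,2): δ = 131.03°  ·
  (1,3): δ = 82.96°  ·
  (1,4): δ = 54.88°  ·
  (1,5): δ = 17.91°  ✓
  (1,6): δ = 46.93°  ·
  (1,7): δ = 107.27°  ·
  (2,3): δ = 131.93°  ·
  (2,4): δ = 103.85°  ·
  (2,5): δ = 66.88°  ·
  (2,6): δ = 2.04°  ✓
  (2,7): δ = 58.31°  ·
  (3,4): δ = 151.93°  ·
  (3,5): δ = 114.96°  ·
  (3,6): δ = 50.12°  ·
  (3,7): δ = 10.23°  ✓
  (4,5): δ = 143.03°  ·
  (4,6): δ = 78.19°  ·
  (4,7): δ = 17.84°  ✓
  (5,6): δ = 115.16°  ·
  (5,7): δ = 54.81°  ·
  (6,7): δ = 119.65°  ·
antipodal pairs: 6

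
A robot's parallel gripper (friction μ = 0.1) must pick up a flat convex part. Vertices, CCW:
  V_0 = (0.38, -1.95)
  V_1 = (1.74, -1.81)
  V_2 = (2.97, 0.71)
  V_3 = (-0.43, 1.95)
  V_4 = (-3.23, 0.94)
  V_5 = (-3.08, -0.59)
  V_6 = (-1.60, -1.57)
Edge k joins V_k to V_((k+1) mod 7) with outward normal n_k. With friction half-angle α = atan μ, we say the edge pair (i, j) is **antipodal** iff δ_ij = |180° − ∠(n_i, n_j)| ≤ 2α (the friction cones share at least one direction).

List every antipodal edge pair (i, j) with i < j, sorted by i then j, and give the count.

α = atan 0.1 = 5.71°;  2α = 11.42°
n_0 = (+0.1024, -0.9947)
n_1 = (+0.8987, -0.4386)
n_2 = (+0.3426, +0.9395)
n_3 = (-0.3393, +0.9407)
n_4 = (-0.9952, -0.0976)
n_5 = (-0.5521, -0.8338)
n_6 = (-0.1885, -0.9821)
  (0,1): δ = 121.89°  ·
  (0,2): δ = 25.91°  ·
  (0,3): δ = 13.96°  ·
  (0,4): δ = 89.72°  ·
  (0,5): δ = 140.61°  ·
  (0,6): δ = 163.26°  ·
  (1,2): δ = 84.02°  ·
  (1,3): δ = 44.15°  ·
  (1,4): δ = 31.62°  ·
  (1,5): δ = 82.51°  ·
  (1,6): δ = 105.15°  ·
  (2,3): δ = 140.13°  ·
  (2,4): δ = 64.36°  ·
  (2,5): δ = 13.47°  ·
  (2,6): δ = 9.17°  ✓
  (3,4): δ = 104.24°  ·
  (3,5): δ = 53.35°  ·
  (3,6): δ = 30.70°  ·
  (4,5): δ = 129.11°  ·
  (4,6): δ = 106.46°  ·
  (5,6): δ = 157.35°  ·
antipodal pairs: 1

count = 1; pairs: (2,6)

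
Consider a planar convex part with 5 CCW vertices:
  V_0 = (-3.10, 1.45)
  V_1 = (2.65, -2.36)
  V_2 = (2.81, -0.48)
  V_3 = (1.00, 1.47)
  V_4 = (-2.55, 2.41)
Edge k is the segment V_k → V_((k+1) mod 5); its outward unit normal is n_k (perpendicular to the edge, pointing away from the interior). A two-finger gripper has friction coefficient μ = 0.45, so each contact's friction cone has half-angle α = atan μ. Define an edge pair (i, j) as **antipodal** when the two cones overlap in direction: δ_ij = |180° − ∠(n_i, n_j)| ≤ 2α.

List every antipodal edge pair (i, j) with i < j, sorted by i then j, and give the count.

count = 3; pairs: (0,2), (0,3), (1,4)

α = atan 0.45 = 24.23°;  2α = 48.46°
n_0 = (-0.5524, -0.8336)
n_1 = (+0.9964, -0.0848)
n_2 = (+0.7329, +0.6803)
n_3 = (+0.2560, +0.9667)
n_4 = (-0.8677, +0.4971)
  (0,1): δ = 61.34°  ·
  (0,2): δ = 13.60°  ✓
  (0,3): δ = 18.70°  ✓
  (0,4): δ = 93.72°  ·
  (1,2): δ = 132.27°  ·
  (1,3): δ = 99.97°  ·
  (1,4): δ = 24.94°  ✓
  (2,3): δ = 147.70°  ·
  (2,4): δ = 72.68°  ·
  (3,4): δ = 104.98°  ·
antipodal pairs: 3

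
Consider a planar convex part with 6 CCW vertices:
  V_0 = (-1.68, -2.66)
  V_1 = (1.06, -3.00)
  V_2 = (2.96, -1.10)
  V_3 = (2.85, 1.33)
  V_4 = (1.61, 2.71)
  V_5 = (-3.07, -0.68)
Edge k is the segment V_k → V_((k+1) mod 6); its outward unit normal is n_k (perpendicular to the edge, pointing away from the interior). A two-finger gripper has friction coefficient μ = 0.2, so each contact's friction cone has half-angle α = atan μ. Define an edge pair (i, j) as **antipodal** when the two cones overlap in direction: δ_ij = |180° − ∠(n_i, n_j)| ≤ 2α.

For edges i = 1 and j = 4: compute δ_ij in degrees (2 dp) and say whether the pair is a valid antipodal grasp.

α = atan 0.2 = 11.31°;  2α = 22.62°
edge 1: e_1 = (+1.90, +1.90);  n_1 = (+0.7071, -0.7071)
edge 4: e_4 = (-4.68, -3.39);  n_4 = (-0.5866, +0.8099)
∠(n_1, n_4) = 170.92°
δ = |180° − 170.92°| = 9.08°
9.08° ≤ 2α = 22.62°  →  valid

δ = 9.08°, valid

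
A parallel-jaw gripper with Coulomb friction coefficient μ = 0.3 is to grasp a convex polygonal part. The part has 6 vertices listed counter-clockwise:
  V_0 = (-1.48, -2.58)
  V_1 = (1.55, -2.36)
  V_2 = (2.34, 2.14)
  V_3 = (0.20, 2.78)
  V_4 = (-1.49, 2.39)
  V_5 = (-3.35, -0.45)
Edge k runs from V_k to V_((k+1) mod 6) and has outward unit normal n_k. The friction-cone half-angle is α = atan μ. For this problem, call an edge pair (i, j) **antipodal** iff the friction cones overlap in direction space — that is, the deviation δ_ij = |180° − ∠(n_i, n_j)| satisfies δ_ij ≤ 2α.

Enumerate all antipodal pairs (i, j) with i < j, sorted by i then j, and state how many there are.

count = 4; pairs: (0,2), (0,3), (1,4), (2,5)

α = atan 0.3 = 16.70°;  2α = 33.40°
n_0 = (+0.0724, -0.9974)
n_1 = (+0.9849, -0.1729)
n_2 = (+0.2865, +0.9581)
n_3 = (-0.2249, +0.9744)
n_4 = (-0.8366, +0.5479)
n_5 = (-0.7515, -0.6598)
  (0,1): δ = 104.11°  ·
  (0,2): δ = 20.80°  ✓
  (0,3): δ = 8.84°  ✓
  (0,4): δ = 52.63°  ·
  (0,5): δ = 127.13°  ·
  (1,2): δ = 96.69°  ·
  (1,3): δ = 67.05°  ·
  (1,4): δ = 23.26°  ✓
  (1,5): δ = 51.24°  ·
  (2,3): δ = 150.36°  ·
  (2,4): δ = 106.57°  ·
  (2,5): δ = 32.07°  ✓
  (3,4): δ = 136.22°  ·
  (3,5): δ = 61.71°  ·
  (4,5): δ = 105.50°  ·
antipodal pairs: 4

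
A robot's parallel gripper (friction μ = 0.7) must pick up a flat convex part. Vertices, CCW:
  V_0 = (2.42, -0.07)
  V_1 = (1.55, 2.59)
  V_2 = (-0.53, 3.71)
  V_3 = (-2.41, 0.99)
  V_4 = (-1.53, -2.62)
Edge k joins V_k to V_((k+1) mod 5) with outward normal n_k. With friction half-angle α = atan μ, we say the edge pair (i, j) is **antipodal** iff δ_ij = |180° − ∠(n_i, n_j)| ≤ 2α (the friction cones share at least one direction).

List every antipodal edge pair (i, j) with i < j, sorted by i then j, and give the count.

count = 5; pairs: (0,2), (0,3), (1,3), (1,4), (2,4)

α = atan 0.7 = 34.99°;  2α = 69.98°
n_0 = (+0.9505, +0.3109)
n_1 = (+0.4741, +0.8805)
n_2 = (-0.8226, +0.5686)
n_3 = (-0.9716, -0.2368)
n_4 = (+0.5424, -0.8401)
  (0,1): δ = 136.41°  ·
  (0,2): δ = 52.76°  ✓
  (0,3): δ = 4.41°  ✓
  (0,4): δ = 104.73°  ·
  (1,2): δ = 96.35°  ·
  (1,3): δ = 48.00°  ✓
  (1,4): δ = 61.15°  ✓
  (2,3): δ = 131.65°  ·
  (2,4): δ = 22.50°  ✓
  (3,4): δ = 70.85°  ·
antipodal pairs: 5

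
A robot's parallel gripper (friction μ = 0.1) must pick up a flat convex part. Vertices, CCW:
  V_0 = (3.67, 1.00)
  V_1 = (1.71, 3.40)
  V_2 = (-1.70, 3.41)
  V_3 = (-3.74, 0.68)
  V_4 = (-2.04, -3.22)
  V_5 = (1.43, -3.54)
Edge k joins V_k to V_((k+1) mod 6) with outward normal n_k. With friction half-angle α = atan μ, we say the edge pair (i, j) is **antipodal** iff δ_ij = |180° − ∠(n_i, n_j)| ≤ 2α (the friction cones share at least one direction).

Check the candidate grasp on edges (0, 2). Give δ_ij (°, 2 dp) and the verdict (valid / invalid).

δ = 76.01°, invalid

α = atan 0.1 = 5.71°;  2α = 11.42°
edge 0: e_0 = (-1.96, +2.40);  n_0 = (+0.7745, +0.6325)
edge 2: e_2 = (-2.04, -2.73);  n_2 = (-0.8011, +0.5986)
∠(n_0, n_2) = 103.99°
δ = |180° − 103.99°| = 76.01°
76.01° > 2α = 11.42°  →  invalid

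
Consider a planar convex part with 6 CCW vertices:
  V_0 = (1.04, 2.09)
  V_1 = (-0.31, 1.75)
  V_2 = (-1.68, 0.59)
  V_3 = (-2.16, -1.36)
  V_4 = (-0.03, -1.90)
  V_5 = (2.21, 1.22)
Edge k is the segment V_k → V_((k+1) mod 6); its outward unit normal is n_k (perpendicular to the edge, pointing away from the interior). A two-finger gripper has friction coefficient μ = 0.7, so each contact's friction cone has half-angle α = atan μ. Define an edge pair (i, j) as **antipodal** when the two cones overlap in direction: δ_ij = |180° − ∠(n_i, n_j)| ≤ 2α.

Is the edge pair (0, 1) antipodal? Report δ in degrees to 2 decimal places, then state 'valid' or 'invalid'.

δ = 153.88°, invalid

α = atan 0.7 = 34.99°;  2α = 69.98°
edge 0: e_0 = (-1.35, -0.34);  n_0 = (-0.2442, +0.9697)
edge 1: e_1 = (-1.37, -1.16);  n_1 = (-0.6462, +0.7632)
∠(n_0, n_1) = 26.12°
δ = |180° − 26.12°| = 153.88°
153.88° > 2α = 69.98°  →  invalid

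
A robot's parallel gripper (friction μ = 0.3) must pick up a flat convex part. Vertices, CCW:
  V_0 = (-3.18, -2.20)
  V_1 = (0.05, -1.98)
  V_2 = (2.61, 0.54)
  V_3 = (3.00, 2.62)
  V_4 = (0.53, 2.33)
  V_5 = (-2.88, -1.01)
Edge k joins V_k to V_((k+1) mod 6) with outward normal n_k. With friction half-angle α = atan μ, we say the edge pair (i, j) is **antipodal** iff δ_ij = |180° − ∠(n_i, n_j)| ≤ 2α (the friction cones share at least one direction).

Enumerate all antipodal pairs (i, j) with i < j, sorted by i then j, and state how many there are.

α = atan 0.3 = 16.70°;  2α = 33.40°
n_0 = (+0.0680, -0.9977)
n_1 = (+0.7015, -0.7127)
n_2 = (+0.9829, -0.1843)
n_3 = (-0.1166, +0.9932)
n_4 = (-0.6997, +0.7144)
n_5 = (-0.9697, +0.2445)
  (0,1): δ = 139.35°  ·
  (0,2): δ = 104.52°  ·
  (0,3): δ = 2.80°  ✓
  (0,4): δ = 40.51°  ·
  (0,5): δ = 71.95°  ·
  (1,2): δ = 145.17°  ·
  (1,3): δ = 37.85°  ·
  (1,4): δ = 0.14°  ✓
  (1,5): δ = 31.30°  ✓
  (2,3): δ = 72.68°  ·
  (2,4): δ = 34.97°  ·
  (2,5): δ = 3.53°  ✓
  (3,4): δ = 142.29°  ·
  (3,5): δ = 110.85°  ·
  (4,5): δ = 148.56°  ·
antipodal pairs: 4

count = 4; pairs: (0,3), (1,4), (1,5), (2,5)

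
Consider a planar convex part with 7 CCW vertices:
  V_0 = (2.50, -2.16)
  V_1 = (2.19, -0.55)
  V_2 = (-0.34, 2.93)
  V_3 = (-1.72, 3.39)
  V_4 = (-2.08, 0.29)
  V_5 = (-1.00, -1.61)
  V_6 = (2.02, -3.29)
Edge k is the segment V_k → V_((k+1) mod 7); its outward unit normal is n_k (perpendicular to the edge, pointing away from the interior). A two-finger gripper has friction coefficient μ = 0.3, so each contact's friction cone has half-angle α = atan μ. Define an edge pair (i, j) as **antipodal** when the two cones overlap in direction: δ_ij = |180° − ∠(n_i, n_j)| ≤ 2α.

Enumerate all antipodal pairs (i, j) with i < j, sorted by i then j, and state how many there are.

count = 6; pairs: (0,3), (0,4), (1,4), (1,5), (2,5), (3,6)

α = atan 0.3 = 16.70°;  2α = 33.40°
n_0 = (+0.9820, +0.1891)
n_1 = (+0.8088, +0.5880)
n_2 = (+0.3162, +0.9487)
n_3 = (-0.9933, +0.1154)
n_4 = (-0.8694, -0.4942)
n_5 = (-0.4861, -0.8739)
n_6 = (+0.9204, -0.3910)
  (0,1): δ = 154.88°  ·
  (0,2): δ = 119.33°  ·
  (0,3): δ = 17.52°  ✓
  (0,4): δ = 18.72°  ✓
  (0,5): δ = 50.01°  ·
  (0,6): δ = 146.09°  ·
  (1,2): δ = 144.45°  ·
  (1,3): δ = 42.64°  ·
  (1,4): δ = 6.40°  ✓
  (1,5): δ = 24.90°  ✓
  (1,6): δ = 120.97°  ·
  (2,3): δ = 78.19°  ·
  (2,4): δ = 41.95°  ·
  (2,5): δ = 10.65°  ✓
  (2,6): δ = 85.42°  ·
  (3,4): δ = 143.76°  ·
  (3,5): δ = 112.46°  ·
  (3,6): δ = 16.39°  ✓
  (4,5): δ = 148.70°  ·
  (4,6): δ = 52.63°  ·
  (5,6): δ = 83.93°  ·
antipodal pairs: 6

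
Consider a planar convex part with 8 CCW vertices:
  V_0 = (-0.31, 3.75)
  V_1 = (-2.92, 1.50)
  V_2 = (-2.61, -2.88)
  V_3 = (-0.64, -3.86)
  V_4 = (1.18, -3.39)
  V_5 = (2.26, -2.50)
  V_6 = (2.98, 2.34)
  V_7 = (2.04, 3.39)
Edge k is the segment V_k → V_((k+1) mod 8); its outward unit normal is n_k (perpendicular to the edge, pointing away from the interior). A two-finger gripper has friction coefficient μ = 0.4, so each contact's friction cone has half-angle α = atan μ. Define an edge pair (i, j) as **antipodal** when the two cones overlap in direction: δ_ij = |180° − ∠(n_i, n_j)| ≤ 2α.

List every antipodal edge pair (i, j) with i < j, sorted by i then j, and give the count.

count = 8; pairs: (0,3), (0,4), (0,5), (1,5), (1,6), (2,6), (2,7), (3,7)

α = atan 0.4 = 21.80°;  2α = 43.60°
n_0 = (-0.6529, +0.7574)
n_1 = (-0.9975, -0.0706)
n_2 = (-0.4454, -0.8953)
n_3 = (+0.2500, -0.9682)
n_4 = (+0.6360, -0.7717)
n_5 = (+0.9891, -0.1471)
n_6 = (+0.7451, +0.6670)
n_7 = (+0.1514, +0.9885)
  (0,1): δ = 126.72°  ·
  (0,2): δ = 67.21°  ·
  (0,3): δ = 26.28°  ✓
  (0,4): δ = 1.27°  ✓
  (0,5): δ = 40.78°  ✓
  (0,6): δ = 91.07°  ·
  (0,7): δ = 130.53°  ·
  (1,2): δ = 120.50°  ·
  (1,3): δ = 79.57°  ·
  (1,4): δ = 54.56°  ·
  (1,5): δ = 12.51°  ✓
  (1,6): δ = 37.79°  ✓
  (1,7): δ = 77.24°  ·
  (2,3): δ = 139.07°  ·
  (2,4): δ = 114.06°  ·
  (2,5): δ = 72.01°  ·
  (2,6): δ = 21.72°  ✓
  (2,7): δ = 17.74°  ✓
  (3,4): δ = 154.99°  ·
  (3,5): δ = 112.94°  ·
  (3,6): δ = 62.64°  ·
  (3,7): δ = 23.19°  ✓
  (4,5): δ = 137.95°  ·
  (4,6): δ = 87.65°  ·
  (4,7): δ = 48.20°  ·
  (5,6): δ = 129.70°  ·
  (5,7): δ = 90.25°  ·
  (6,7): δ = 140.55°  ·
antipodal pairs: 8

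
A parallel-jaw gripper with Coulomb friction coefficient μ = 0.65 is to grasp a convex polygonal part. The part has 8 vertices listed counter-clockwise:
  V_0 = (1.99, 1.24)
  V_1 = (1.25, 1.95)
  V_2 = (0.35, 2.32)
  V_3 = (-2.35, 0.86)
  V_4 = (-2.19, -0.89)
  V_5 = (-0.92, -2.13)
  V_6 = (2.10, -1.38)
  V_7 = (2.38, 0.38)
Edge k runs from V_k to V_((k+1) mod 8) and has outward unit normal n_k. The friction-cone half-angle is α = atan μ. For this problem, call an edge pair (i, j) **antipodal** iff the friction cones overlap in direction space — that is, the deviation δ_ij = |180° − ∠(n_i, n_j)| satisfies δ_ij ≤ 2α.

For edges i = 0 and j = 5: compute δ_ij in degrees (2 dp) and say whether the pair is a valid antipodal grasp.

δ = 57.76°, valid

α = atan 0.65 = 33.02°;  2α = 66.05°
edge 0: e_0 = (-0.74, +0.71);  n_0 = (+0.6923, +0.7216)
edge 5: e_5 = (+3.02, +0.75);  n_5 = (+0.2410, -0.9705)
∠(n_0, n_5) = 122.24°
δ = |180° − 122.24°| = 57.76°
57.76° ≤ 2α = 66.05°  →  valid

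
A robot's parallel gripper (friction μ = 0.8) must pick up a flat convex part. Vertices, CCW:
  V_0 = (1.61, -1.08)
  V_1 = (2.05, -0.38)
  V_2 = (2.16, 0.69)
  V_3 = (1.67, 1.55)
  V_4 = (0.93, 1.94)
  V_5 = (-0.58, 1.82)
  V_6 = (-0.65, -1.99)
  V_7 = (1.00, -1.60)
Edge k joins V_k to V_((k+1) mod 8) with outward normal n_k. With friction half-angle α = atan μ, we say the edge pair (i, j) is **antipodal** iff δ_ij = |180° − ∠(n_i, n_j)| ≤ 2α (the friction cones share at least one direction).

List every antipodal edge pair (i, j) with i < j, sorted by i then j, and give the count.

α = atan 0.8 = 38.66°;  2α = 77.32°
n_0 = (+0.8466, -0.5322)
n_1 = (+0.9948, -0.1023)
n_2 = (+0.8689, +0.4951)
n_3 = (+0.4662, +0.8847)
n_4 = (-0.0792, +0.9969)
n_5 = (-0.9998, +0.0184)
n_6 = (+0.2300, -0.9732)
n_7 = (+0.6487, -0.7610)
  (0,1): δ = 153.72°  ·
  (0,2): δ = 118.17°  ·
  (0,3): δ = 85.64°  ·
  (0,4): δ = 53.30°  ✓
  (0,5): δ = 31.10°  ✓
  (0,6): δ = 135.45°  ·
  (0,7): δ = 162.60°  ·
  (1,2): δ = 144.46°  ·
  (1,3): δ = 111.92°  ·
  (1,4): δ = 79.59°  ·
  (1,5): δ = 4.82°  ✓
  (1,6): δ = 109.17°  ·
  (1,7): δ = 136.32°  ·
  (2,3): δ = 147.46°  ·
  (2,4): δ = 115.13°  ·
  (2,5): δ = 30.73°  ✓
  (2,6): δ = 73.63°  ✓
  (2,7): δ = 100.77°  ·
  (3,4): δ = 147.67°  ·
  (3,5): δ = 63.26°  ✓
  (3,6): δ = 41.09°  ✓
  (3,7): δ = 68.24°  ✓
  (4,5): δ = 95.60°  ·
  (4,6): δ = 8.75°  ✓
  (4,7): δ = 35.90°  ✓
  (5,6): δ = 75.65°  ✓
  (5,7): δ = 48.50°  ✓
  (6,7): δ = 152.85°  ·
antipodal pairs: 12

count = 12; pairs: (0,4), (0,5), (1,5), (2,5), (2,6), (3,5), (3,6), (3,7), (4,6), (4,7), (5,6), (5,7)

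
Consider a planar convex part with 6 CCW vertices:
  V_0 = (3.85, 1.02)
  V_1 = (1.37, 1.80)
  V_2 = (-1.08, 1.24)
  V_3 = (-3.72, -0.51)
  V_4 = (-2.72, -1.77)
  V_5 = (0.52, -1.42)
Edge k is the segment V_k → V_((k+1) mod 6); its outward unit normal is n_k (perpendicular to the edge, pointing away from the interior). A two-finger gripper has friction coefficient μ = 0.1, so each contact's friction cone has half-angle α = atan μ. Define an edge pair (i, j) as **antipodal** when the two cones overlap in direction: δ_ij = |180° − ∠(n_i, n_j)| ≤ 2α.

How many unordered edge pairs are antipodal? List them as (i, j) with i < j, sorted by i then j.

count = 2; pairs: (1,4), (2,5)

α = atan 0.1 = 5.71°;  2α = 11.42°
n_0 = (+0.3000, +0.9539)
n_1 = (-0.2228, +0.9749)
n_2 = (-0.5525, +0.8335)
n_3 = (-0.7833, -0.6217)
n_4 = (+0.1074, -0.9942)
n_5 = (+0.5910, -0.8066)
  (0,1): δ = 149.67°  ·
  (0,2): δ = 129.00°  ·
  (0,3): δ = 34.10°  ·
  (0,4): δ = 23.62°  ·
  (0,5): δ = 53.69°  ·
  (1,2): δ = 159.34°  ·
  (1,3): δ = 64.44°  ·
  (1,4): δ = 6.71°  ✓
  (1,5): δ = 23.36°  ·
  (2,3): δ = 85.10°  ·
  (2,4): δ = 27.37°  ·
  (2,5): δ = 2.69°  ✓
  (3,4): δ = 122.27°  ·
  (3,5): δ = 92.21°  ·
  (4,5): δ = 149.93°  ·
antipodal pairs: 2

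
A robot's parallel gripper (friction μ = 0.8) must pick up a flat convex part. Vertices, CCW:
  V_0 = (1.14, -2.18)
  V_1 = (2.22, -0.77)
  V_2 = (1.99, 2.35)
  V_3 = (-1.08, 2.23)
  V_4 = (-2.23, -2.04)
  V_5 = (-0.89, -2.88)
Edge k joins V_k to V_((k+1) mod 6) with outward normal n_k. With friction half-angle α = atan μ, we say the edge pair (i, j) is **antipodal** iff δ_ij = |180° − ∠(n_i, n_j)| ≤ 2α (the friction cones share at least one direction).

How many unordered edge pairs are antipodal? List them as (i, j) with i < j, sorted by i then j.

count = 7; pairs: (0,2), (0,3), (1,3), (1,4), (2,4), (2,5), (3,5)

α = atan 0.8 = 38.66°;  2α = 77.32°
n_0 = (+0.7939, -0.6081)
n_1 = (+0.9973, +0.0735)
n_2 = (-0.0391, +0.9992)
n_3 = (-0.9656, +0.2601)
n_4 = (-0.5311, -0.8473)
n_5 = (+0.3260, -0.9454)
  (0,1): δ = 138.33°  ·
  (0,2): δ = 50.31°  ✓
  (0,3): δ = 22.38°  ✓
  (0,4): δ = 95.37°  ·
  (0,5): δ = 146.48°  ·
  (1,2): δ = 91.98°  ·
  (1,3): δ = 19.29°  ✓
  (1,4): δ = 53.70°  ✓
  (1,5): δ = 104.81°  ·
  (2,3): δ = 107.31°  ·
  (2,4): δ = 34.32°  ✓
  (2,5): δ = 16.79°  ✓
  (3,4): δ = 107.01°  ·
  (3,5): δ = 55.90°  ✓
  (4,5): δ = 128.89°  ·
antipodal pairs: 7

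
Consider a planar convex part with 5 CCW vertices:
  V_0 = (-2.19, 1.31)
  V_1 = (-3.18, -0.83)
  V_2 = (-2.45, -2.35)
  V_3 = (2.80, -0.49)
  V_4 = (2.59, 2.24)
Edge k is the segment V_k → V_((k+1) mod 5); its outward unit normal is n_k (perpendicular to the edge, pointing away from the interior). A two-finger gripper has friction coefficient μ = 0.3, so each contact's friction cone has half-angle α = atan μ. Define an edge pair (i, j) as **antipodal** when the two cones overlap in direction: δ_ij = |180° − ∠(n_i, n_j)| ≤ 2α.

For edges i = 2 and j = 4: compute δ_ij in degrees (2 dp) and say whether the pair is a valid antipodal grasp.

δ = 8.50°, valid

α = atan 0.3 = 16.70°;  2α = 33.40°
edge 2: e_2 = (+5.25, +1.86);  n_2 = (+0.3339, -0.9426)
edge 4: e_4 = (-4.78, -0.93);  n_4 = (-0.1910, +0.9816)
∠(n_2, n_4) = 171.50°
δ = |180° − 171.50°| = 8.50°
8.50° ≤ 2α = 33.40°  →  valid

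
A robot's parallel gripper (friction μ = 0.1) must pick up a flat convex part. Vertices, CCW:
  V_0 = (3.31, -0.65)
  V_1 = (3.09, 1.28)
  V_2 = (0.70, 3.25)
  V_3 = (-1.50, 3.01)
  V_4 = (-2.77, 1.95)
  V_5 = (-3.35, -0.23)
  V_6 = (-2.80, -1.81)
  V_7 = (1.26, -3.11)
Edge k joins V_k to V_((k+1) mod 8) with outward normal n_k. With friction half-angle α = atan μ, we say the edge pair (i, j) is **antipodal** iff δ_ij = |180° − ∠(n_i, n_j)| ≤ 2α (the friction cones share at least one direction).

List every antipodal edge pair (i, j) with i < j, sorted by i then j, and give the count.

α = atan 0.1 = 5.71°;  2α = 11.42°
n_0 = (+0.9936, +0.1133)
n_1 = (+0.6360, +0.7717)
n_2 = (-0.1084, +0.9941)
n_3 = (-0.6408, +0.7677)
n_4 = (-0.9664, +0.2571)
n_5 = (-0.9444, -0.3288)
n_6 = (-0.3049, -0.9524)
n_7 = (+0.7682, -0.6402)
  (0,1): δ = 136.00°  ·
  (0,2): δ = 90.28°  ·
  (0,3): δ = 56.65°  ·
  (0,4): δ = 21.40°  ·
  (0,5): δ = 12.69°  ·
  (0,6): δ = 65.74°  ·
  (0,7): δ = 133.69°  ·
  (1,2): δ = 134.28°  ·
  (1,3): δ = 100.65°  ·
  (1,4): δ = 65.40°  ·
  (1,5): δ = 31.31°  ·
  (1,6): δ = 21.74°  ·
  (1,7): δ = 89.69°  ·
  (2,3): δ = 146.38°  ·
  (2,4): δ = 111.12°  ·
  (2,5): δ = 77.03°  ·
  (2,6): δ = 23.98°  ·
  (2,7): δ = 43.97°  ·
  (3,4): δ = 144.75°  ·
  (3,5): δ = 110.66°  ·
  (3,6): δ = 57.60°  ·
  (3,7): δ = 10.34°  ✓
  (4,5): δ = 145.91°  ·
  (4,6): δ = 92.86°  ·
  (4,7): δ = 24.91°  ·
  (5,6): δ = 126.95°  ·
  (5,7): δ = 59.00°  ·
  (6,7): δ = 112.05°  ·
antipodal pairs: 1

count = 1; pairs: (3,7)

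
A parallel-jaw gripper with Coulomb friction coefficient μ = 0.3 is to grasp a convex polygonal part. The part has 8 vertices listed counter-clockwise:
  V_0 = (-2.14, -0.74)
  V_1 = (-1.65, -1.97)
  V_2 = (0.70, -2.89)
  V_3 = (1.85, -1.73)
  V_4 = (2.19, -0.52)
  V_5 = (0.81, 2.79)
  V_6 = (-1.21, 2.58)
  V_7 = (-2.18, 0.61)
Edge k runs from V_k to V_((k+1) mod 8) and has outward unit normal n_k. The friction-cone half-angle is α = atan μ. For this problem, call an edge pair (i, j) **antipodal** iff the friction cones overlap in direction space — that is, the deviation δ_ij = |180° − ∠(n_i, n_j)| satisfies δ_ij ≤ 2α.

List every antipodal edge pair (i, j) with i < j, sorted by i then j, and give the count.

count = 6; pairs: (0,4), (1,5), (2,6), (3,6), (3,7), (4,7)

α = atan 0.3 = 16.70°;  2α = 33.40°
n_0 = (-0.9290, -0.3701)
n_1 = (-0.3645, -0.9312)
n_2 = (+0.7102, -0.7040)
n_3 = (+0.9627, -0.2705)
n_4 = (+0.9230, +0.3848)
n_5 = (-0.1034, +0.9946)
n_6 = (-0.8971, +0.4417)
n_7 = (-0.9996, -0.0296)
  (0,1): δ = 133.10°  ·
  (0,2): δ = 66.47°  ·
  (0,3): δ = 37.42°  ·
  (0,4): δ = 0.91°  ✓
  (0,5): δ = 74.21°  ·
  (0,6): δ = 132.06°  ·
  (0,7): δ = 159.98°  ·
  (1,2): δ = 113.37°  ·
  (1,3): δ = 84.32°  ·
  (1,4): δ = 45.99°  ·
  (1,5): δ = 27.31°  ✓
  (1,6): δ = 85.16°  ·
  (1,7): δ = 113.08°  ·
  (2,3): δ = 150.94°  ·
  (2,4): δ = 112.62°  ·
  (2,5): δ = 39.31°  ·
  (2,6): δ = 18.54°  ✓
  (2,7): δ = 46.45°  ·
  (3,4): δ = 141.67°  ·
  (3,5): δ = 68.37°  ·
  (3,6): δ = 10.52°  ✓
  (3,7): δ = 17.39°  ✓
  (4,5): δ = 106.70°  ·
  (4,6): δ = 48.85°  ·
  (4,7): δ = 20.93°  ✓
  (5,6): δ = 122.15°  ·
  (5,7): δ = 94.24°  ·
  (6,7): δ = 152.09°  ·
antipodal pairs: 6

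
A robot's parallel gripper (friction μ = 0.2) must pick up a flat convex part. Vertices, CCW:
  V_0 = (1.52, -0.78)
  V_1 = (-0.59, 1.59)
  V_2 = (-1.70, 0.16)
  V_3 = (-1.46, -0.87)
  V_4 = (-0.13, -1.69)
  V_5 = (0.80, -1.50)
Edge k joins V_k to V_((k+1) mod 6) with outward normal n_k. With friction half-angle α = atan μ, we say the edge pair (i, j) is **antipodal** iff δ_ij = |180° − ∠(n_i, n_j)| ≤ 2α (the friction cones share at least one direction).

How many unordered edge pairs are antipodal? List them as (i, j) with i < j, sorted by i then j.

count = 2; pairs: (0,3), (1,5)

α = atan 0.2 = 11.31°;  2α = 22.62°
n_0 = (+0.7469, +0.6650)
n_1 = (-0.7899, +0.6132)
n_2 = (-0.9739, -0.2269)
n_3 = (-0.5248, -0.8512)
n_4 = (+0.2002, -0.9798)
n_5 = (+0.7071, -0.7071)
  (0,1): δ = 79.50°  ·
  (0,2): δ = 28.56°  ·
  (0,3): δ = 16.67°  ✓
  (0,4): δ = 59.87°  ·
  (0,5): δ = 93.32°  ·
  (1,2): δ = 129.06°  ·
  (1,3): δ = 83.84°  ·
  (1,4): δ = 40.63°  ·
  (1,5): δ = 7.18°  ✓
  (2,3): δ = 134.77°  ·
  (2,4): δ = 91.57°  ·
  (2,5): δ = 58.12°  ·
  (3,4): δ = 136.80°  ·
  (3,5): δ = 103.34°  ·
  (4,5): δ = 146.55°  ·
antipodal pairs: 2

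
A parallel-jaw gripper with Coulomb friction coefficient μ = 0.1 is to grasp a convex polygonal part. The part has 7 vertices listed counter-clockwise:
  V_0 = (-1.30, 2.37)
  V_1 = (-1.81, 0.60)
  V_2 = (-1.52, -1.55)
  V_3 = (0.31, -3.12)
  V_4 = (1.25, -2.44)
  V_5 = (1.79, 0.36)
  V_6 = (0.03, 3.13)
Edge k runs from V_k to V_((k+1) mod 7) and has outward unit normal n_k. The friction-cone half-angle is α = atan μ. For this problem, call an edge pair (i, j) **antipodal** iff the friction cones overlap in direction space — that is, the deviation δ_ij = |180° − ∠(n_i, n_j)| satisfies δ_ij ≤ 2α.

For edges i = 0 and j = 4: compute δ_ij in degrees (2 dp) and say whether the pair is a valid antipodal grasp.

α = atan 0.1 = 5.71°;  2α = 11.42°
edge 0: e_0 = (-0.51, -1.77);  n_0 = (-0.9609, +0.2769)
edge 4: e_4 = (+0.54, +2.80);  n_4 = (+0.9819, -0.1894)
∠(n_0, n_4) = 174.84°
δ = |180° − 174.84°| = 5.16°
5.16° ≤ 2α = 11.42°  →  valid

δ = 5.16°, valid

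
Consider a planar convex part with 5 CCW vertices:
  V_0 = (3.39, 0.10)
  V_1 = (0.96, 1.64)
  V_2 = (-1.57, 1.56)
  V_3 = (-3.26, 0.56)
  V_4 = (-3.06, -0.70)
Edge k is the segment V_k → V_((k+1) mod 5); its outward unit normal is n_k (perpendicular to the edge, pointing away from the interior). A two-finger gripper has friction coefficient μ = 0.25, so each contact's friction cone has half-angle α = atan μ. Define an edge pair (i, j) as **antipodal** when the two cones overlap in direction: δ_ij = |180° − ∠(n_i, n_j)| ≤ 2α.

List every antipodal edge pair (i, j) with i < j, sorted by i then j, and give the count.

α = atan 0.25 = 14.04°;  2α = 28.07°
n_0 = (+0.5353, +0.8447)
n_1 = (-0.0316, +0.9995)
n_2 = (-0.5092, +0.8606)
n_3 = (-0.9876, -0.1568)
n_4 = (+0.1231, -0.9924)
  (0,1): δ = 145.82°  ·
  (0,2): δ = 117.02°  ·
  (0,3): δ = 48.62°  ·
  (0,4): δ = 39.43°  ·
  (1,2): δ = 151.20°  ·
  (1,3): δ = 82.79°  ·
  (1,4): δ = 5.26°  ✓
  (2,3): δ = 111.59°  ·
  (2,4): δ = 23.54°  ✓
  (3,4): δ = 91.95°  ·
antipodal pairs: 2

count = 2; pairs: (1,4), (2,4)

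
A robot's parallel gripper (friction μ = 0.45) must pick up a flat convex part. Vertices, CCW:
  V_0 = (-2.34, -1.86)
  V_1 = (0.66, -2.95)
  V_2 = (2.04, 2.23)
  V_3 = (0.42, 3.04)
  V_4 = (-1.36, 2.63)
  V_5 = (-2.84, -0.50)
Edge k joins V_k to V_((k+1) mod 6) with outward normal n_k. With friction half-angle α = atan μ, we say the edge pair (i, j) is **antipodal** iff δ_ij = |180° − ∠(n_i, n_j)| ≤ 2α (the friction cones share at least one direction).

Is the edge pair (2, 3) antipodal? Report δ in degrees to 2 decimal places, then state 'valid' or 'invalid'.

δ = 140.46°, invalid

α = atan 0.45 = 24.23°;  2α = 48.46°
edge 2: e_2 = (-1.62, +0.81);  n_2 = (+0.4472, +0.8944)
edge 3: e_3 = (-1.78, -0.41);  n_3 = (-0.2245, +0.9745)
∠(n_2, n_3) = 39.54°
δ = |180° − 39.54°| = 140.46°
140.46° > 2α = 48.46°  →  invalid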